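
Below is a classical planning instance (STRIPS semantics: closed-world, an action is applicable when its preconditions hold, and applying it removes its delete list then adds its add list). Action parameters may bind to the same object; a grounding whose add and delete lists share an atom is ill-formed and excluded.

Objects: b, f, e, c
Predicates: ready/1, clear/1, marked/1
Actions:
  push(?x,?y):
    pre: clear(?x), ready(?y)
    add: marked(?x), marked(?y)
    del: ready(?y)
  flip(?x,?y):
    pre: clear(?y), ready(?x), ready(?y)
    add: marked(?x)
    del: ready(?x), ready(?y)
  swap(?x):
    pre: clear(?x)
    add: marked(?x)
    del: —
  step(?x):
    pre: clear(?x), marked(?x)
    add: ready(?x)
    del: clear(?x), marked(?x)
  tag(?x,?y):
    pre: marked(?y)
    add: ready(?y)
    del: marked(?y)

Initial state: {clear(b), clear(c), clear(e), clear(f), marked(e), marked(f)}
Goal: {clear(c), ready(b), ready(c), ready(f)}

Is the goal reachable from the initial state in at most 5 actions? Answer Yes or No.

Yes

1. swap(b)  →  {clear(b), clear(c), clear(e), clear(f), marked(b), marked(e), marked(f)}
2. swap(c)  →  {clear(b), clear(c), clear(e), clear(f), marked(b), marked(c), marked(e), marked(f)}
3. step(b)  →  {clear(c), clear(e), clear(f), marked(c), marked(e), marked(f), ready(b)}
4. step(f)  →  {clear(c), clear(e), marked(c), marked(e), ready(b), ready(f)}
5. tag(b,c)  →  {clear(c), clear(e), marked(e), ready(b), ready(c), ready(f)}
optimal plan length = 5; 5 ≤ 5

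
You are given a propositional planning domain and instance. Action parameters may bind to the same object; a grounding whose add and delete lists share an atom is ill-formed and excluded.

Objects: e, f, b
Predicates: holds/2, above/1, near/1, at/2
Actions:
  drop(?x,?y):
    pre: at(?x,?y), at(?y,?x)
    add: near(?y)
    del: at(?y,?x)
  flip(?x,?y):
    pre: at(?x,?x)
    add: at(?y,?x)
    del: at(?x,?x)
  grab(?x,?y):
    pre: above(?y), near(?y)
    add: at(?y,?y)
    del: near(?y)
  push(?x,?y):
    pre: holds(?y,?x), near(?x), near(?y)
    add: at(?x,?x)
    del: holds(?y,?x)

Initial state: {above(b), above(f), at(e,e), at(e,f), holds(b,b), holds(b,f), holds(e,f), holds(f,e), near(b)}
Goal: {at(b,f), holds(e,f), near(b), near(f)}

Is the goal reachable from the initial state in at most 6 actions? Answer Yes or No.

1. flip(e,f)  →  {above(b), above(f), at(e,f), at(f,e), holds(b,b), holds(b,f), holds(e,f), holds(f,e), near(b)}
2. drop(e,f)  →  {above(b), above(f), at(e,f), holds(b,b), holds(b,f), holds(e,f), holds(f,e), near(b), near(f)}
3. push(f,b)  →  {above(b), above(f), at(e,f), at(f,f), holds(b,b), holds(e,f), holds(f,e), near(b), near(f)}
4. flip(f,b)  →  {above(b), above(f), at(b,f), at(e,f), holds(b,b), holds(e,f), holds(f,e), near(b), near(f)}
optimal plan length = 4; 4 ≤ 6

Yes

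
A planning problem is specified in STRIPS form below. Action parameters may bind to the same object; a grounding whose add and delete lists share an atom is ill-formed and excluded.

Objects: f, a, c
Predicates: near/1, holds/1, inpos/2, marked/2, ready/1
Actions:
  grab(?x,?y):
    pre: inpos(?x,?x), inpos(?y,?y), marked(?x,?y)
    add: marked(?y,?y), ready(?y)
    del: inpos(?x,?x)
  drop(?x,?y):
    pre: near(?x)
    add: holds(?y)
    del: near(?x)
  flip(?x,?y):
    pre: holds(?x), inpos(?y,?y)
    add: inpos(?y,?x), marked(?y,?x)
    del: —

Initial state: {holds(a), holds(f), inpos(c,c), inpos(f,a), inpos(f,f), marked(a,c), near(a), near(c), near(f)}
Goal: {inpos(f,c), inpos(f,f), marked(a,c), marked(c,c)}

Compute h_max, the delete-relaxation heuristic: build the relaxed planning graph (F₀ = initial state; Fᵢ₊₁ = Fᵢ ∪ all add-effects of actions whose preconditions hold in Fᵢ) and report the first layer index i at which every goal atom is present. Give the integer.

F0 = init (9 atoms)
F1 = F0 ∪ {holds(c), inpos(c,a), inpos(c,f), marked(c,a), marked(c,f), marked(f,a), marked(f,f)}  (16 atoms)
F2 = F1 ∪ {inpos(f,c), marked(c,c), marked(f,c), ready(f)}  (20 atoms)
goal ⊆ F2  ⇒  h_max = 2

2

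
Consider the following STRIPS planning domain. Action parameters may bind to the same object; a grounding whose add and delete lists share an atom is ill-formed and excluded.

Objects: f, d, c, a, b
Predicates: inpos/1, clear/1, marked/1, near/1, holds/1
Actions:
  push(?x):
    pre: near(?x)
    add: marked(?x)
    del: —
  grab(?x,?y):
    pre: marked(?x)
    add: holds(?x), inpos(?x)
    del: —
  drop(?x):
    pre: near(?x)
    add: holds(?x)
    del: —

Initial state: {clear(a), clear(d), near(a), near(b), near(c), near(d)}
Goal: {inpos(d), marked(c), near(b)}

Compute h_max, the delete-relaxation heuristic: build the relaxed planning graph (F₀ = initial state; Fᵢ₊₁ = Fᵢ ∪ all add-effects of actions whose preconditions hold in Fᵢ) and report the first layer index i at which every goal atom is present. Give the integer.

2

F0 = init (6 atoms)
F1 = F0 ∪ {holds(a), holds(b), holds(c), holds(d), marked(a), marked(b), marked(c), marked(d)}  (14 atoms)
F2 = F1 ∪ {inpos(a), inpos(b), inpos(c), inpos(d)}  (18 atoms)
goal ⊆ F2  ⇒  h_max = 2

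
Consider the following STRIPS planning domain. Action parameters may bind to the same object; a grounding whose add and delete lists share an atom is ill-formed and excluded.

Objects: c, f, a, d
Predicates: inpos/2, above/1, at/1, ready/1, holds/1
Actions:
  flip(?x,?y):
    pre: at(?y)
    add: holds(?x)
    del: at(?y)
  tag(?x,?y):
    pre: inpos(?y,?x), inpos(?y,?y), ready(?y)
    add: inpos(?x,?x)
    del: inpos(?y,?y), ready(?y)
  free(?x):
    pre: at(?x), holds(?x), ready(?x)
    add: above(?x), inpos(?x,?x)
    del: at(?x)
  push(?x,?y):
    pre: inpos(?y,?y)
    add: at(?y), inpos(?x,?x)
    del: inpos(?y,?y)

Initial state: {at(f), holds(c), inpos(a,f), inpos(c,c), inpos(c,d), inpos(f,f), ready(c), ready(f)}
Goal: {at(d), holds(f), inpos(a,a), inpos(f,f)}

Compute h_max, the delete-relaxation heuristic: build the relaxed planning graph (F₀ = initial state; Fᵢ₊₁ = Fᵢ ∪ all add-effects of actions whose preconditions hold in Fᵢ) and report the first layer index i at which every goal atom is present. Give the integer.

F0 = init (8 atoms)
F1 = F0 ∪ {at(c), holds(a), holds(d), holds(f), inpos(a,a), inpos(d,d)}  (14 atoms)
F2 = F1 ∪ {above(c), above(f), at(a), at(d)}  (18 atoms)
goal ⊆ F2  ⇒  h_max = 2

2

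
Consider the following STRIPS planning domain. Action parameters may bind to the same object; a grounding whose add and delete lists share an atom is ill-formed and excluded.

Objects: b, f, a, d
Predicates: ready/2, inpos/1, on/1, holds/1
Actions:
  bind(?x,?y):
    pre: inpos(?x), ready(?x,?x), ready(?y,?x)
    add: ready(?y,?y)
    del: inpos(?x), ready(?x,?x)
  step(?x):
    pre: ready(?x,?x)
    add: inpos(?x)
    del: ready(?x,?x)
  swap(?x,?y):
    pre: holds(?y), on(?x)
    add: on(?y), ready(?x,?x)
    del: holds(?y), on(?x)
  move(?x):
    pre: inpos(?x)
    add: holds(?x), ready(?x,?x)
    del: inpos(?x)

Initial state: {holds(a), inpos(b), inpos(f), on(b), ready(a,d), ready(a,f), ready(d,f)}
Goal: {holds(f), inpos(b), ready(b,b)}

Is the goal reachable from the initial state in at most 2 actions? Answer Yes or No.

Yes

1. swap(b,a)  →  {inpos(b), inpos(f), on(a), ready(a,d), ready(a,f), ready(b,b), ready(d,f)}
2. move(f)  →  {holds(f), inpos(b), on(a), ready(a,d), ready(a,f), ready(b,b), ready(d,f), ready(f,f)}
optimal plan length = 2; 2 ≤ 2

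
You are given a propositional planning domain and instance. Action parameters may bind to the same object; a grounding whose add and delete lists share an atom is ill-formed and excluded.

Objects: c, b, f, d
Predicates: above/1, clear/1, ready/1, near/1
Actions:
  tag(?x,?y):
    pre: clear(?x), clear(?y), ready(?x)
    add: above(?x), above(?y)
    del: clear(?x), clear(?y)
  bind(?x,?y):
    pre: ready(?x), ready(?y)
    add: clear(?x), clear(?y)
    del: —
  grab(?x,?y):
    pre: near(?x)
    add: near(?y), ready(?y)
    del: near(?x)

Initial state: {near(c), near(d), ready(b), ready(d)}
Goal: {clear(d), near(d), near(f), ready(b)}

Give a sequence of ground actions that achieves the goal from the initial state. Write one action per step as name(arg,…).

1. bind(b,d)  →  {clear(b), clear(d), near(c), near(d), ready(b), ready(d)}
2. grab(c,f)  →  {clear(b), clear(d), near(d), near(f), ready(b), ready(d), ready(f)}

bind(b,d); grab(c,f)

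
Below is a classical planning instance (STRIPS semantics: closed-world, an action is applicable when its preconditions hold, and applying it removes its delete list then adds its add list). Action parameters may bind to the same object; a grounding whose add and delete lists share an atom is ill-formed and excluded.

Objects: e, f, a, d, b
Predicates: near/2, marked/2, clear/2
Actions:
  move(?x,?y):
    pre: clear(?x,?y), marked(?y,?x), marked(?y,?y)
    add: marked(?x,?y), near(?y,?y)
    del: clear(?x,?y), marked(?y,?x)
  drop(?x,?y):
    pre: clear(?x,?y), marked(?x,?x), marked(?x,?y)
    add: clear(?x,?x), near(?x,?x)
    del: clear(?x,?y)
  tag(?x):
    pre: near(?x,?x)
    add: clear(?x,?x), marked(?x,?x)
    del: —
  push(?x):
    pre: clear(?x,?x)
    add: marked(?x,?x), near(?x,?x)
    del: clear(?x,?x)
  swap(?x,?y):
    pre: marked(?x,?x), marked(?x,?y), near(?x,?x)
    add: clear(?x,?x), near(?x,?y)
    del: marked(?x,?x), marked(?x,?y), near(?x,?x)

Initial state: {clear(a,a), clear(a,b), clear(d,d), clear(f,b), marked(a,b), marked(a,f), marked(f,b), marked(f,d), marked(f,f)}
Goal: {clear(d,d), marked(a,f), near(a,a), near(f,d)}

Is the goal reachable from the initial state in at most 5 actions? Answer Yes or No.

Yes

1. drop(f,b)  →  {clear(a,a), clear(a,b), clear(d,d), clear(f,f), marked(a,b), marked(a,f), marked(f,b), marked(f,d), marked(f,f), near(f,f)}
2. push(a)  →  {clear(a,b), clear(d,d), clear(f,f), marked(a,a), marked(a,b), marked(a,f), marked(f,b), marked(f,d), marked(f,f), near(a,a), near(f,f)}
3. swap(f,d)  →  {clear(a,b), clear(d,d), clear(f,f), marked(a,a), marked(a,b), marked(a,f), marked(f,b), near(a,a), near(f,d)}
optimal plan length = 3; 3 ≤ 5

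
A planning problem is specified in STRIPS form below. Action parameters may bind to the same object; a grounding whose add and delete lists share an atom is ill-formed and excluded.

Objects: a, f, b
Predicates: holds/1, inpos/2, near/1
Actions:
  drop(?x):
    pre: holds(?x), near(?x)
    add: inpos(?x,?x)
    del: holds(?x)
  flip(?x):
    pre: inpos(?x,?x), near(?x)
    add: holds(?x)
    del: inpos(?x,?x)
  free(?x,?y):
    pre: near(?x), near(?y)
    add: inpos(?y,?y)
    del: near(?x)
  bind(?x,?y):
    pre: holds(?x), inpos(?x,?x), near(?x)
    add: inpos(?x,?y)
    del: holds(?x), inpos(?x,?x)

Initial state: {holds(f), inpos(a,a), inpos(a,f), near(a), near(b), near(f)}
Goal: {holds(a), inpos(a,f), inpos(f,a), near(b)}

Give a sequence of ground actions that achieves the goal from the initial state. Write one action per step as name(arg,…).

1. flip(a)  →  {holds(a), holds(f), inpos(a,f), near(a), near(b), near(f)}
2. free(a,f)  →  {holds(a), holds(f), inpos(a,f), inpos(f,f), near(b), near(f)}
3. bind(f,a)  →  {holds(a), inpos(a,f), inpos(f,a), near(b), near(f)}

flip(a); free(a,f); bind(f,a)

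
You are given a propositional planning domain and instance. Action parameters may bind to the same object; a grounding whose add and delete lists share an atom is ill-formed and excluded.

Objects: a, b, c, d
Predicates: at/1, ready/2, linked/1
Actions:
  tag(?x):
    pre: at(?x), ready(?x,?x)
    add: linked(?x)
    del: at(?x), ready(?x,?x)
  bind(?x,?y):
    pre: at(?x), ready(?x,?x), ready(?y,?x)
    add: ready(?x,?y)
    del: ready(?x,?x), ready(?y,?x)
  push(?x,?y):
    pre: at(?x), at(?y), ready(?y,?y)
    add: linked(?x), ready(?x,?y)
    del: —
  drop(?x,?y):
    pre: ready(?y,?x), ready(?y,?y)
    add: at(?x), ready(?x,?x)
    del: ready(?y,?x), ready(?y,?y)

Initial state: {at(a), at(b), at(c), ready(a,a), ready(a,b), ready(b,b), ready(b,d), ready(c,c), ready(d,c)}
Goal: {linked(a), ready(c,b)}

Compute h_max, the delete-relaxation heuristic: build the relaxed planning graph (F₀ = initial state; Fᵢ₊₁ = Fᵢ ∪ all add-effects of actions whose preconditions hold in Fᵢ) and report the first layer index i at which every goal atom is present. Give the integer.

F0 = init (9 atoms)
F1 = F0 ∪ {at(d), linked(a), linked(b), linked(c), ready(a,c), ready(b,a), ready(b,c), ready(c,a), ready(c,b), ready(c,d), ready(d,d)}  (20 atoms)
goal ⊆ F1  ⇒  h_max = 1

1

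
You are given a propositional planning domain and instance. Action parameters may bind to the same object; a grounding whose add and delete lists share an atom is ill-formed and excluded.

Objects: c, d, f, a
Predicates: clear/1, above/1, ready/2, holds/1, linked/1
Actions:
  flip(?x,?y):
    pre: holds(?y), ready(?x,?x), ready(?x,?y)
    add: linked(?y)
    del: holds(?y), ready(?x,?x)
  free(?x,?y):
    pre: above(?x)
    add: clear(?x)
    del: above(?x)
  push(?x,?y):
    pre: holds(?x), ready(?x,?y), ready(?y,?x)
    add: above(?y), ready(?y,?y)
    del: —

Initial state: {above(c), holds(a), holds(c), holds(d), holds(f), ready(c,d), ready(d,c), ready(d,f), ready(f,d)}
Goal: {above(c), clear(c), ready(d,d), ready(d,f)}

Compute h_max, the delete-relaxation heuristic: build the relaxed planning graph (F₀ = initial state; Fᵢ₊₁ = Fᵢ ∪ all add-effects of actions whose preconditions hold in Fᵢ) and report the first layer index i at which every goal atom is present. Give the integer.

1

F0 = init (9 atoms)
F1 = F0 ∪ {above(d), above(f), clear(c), ready(c,c), ready(d,d), ready(f,f)}  (15 atoms)
goal ⊆ F1  ⇒  h_max = 1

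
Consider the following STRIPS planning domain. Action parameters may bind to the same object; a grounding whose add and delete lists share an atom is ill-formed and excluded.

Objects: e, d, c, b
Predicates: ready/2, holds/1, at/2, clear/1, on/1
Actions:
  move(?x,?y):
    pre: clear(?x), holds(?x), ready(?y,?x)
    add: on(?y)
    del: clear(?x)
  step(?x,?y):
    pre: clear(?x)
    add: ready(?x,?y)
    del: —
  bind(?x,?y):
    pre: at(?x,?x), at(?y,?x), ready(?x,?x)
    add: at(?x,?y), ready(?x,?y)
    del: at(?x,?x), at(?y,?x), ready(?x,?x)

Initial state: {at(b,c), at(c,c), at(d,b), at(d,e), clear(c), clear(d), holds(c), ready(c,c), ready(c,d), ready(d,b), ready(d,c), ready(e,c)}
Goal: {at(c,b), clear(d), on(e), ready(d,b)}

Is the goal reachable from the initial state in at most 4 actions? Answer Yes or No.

1. move(c,e)  →  {at(b,c), at(c,c), at(d,b), at(d,e), clear(d), holds(c), on(e), ready(c,c), ready(c,d), ready(d,b), ready(d,c), ready(e,c)}
2. bind(c,b)  →  {at(c,b), at(d,b), at(d,e), clear(d), holds(c), on(e), ready(c,b), ready(c,d), ready(d,b), ready(d,c), ready(e,c)}
optimal plan length = 2; 2 ≤ 4

Yes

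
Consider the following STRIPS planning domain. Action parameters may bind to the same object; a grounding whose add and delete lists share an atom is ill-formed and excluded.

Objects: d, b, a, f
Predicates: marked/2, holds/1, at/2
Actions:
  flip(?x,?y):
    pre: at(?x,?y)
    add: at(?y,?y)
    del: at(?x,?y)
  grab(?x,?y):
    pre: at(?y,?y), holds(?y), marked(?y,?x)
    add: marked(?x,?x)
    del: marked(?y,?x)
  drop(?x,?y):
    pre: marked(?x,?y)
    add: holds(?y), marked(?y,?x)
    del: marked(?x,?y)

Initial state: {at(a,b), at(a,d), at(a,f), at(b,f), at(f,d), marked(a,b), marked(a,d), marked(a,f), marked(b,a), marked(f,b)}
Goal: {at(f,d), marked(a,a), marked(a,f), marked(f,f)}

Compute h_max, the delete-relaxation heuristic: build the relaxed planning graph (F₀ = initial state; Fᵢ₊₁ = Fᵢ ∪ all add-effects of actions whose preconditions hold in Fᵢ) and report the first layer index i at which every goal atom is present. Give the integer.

F0 = init (10 atoms)
F1 = F0 ∪ {at(b,b), at(d,d), at(f,f), holds(a), holds(b), holds(d), holds(f), marked(b,f), marked(d,a), marked(f,a)}  (20 atoms)
F2 = F1 ∪ {marked(a,a), marked(b,b), marked(f,f)}  (23 atoms)
goal ⊆ F2  ⇒  h_max = 2

2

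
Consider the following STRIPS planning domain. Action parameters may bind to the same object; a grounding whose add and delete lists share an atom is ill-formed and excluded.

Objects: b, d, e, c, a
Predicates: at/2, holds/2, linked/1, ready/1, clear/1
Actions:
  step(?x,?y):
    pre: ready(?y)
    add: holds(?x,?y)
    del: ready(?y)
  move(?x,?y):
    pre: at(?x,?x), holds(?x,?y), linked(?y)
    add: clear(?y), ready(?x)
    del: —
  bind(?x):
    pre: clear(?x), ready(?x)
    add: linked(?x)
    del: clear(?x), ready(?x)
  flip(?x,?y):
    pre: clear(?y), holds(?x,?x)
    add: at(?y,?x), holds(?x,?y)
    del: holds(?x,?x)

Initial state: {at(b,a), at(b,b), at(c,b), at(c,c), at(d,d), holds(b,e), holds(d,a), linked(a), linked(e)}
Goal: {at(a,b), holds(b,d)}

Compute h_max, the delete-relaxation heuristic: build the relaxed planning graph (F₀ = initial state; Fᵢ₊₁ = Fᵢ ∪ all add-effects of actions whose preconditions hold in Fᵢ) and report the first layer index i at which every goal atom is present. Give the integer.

3

F0 = init (9 atoms)
F1 = F0 ∪ {clear(a), clear(e), ready(b), ready(d)}  (13 atoms)
F2 = F1 ∪ {holds(a,b), holds(a,d), holds(b,b), holds(b,d), holds(c,b), holds(c,d), holds(d,b), holds(d,d), holds(e,b), holds(e,d)}  (23 atoms)
F3 = F2 ∪ {at(a,b), at(a,d), at(e,b), at(e,d), holds(b,a), holds(d,e)}  (29 atoms)
goal ⊆ F3  ⇒  h_max = 3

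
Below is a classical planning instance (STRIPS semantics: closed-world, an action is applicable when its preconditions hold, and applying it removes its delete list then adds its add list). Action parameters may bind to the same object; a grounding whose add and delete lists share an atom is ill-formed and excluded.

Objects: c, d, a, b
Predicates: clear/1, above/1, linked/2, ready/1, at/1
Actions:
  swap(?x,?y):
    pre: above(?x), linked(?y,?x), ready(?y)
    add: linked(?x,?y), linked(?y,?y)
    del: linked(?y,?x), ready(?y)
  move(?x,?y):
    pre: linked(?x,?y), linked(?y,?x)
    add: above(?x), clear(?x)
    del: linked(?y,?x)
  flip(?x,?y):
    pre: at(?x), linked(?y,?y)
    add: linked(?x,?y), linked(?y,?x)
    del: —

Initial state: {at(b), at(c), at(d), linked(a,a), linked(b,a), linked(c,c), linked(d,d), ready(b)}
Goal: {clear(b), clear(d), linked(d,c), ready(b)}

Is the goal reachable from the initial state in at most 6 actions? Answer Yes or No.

1. move(d,d)  →  {above(d), at(b), at(c), at(d), clear(d), linked(a,a), linked(b,a), linked(c,c), ready(b)}
2. flip(d,c)  →  {above(d), at(b), at(c), at(d), clear(d), linked(a,a), linked(b,a), linked(c,c), linked(c,d), linked(d,c), ready(b)}
3. flip(b,c)  →  {above(d), at(b), at(c), at(d), clear(d), linked(a,a), linked(b,a), linked(b,c), linked(c,b), linked(c,c), linked(c,d), linked(d,c), ready(b)}
4. move(b,c)  →  {above(b), above(d), at(b), at(c), at(d), clear(b), clear(d), linked(a,a), linked(b,a), linked(b,c), linked(c,c), linked(c,d), linked(d,c), ready(b)}
optimal plan length = 4; 4 ≤ 6

Yes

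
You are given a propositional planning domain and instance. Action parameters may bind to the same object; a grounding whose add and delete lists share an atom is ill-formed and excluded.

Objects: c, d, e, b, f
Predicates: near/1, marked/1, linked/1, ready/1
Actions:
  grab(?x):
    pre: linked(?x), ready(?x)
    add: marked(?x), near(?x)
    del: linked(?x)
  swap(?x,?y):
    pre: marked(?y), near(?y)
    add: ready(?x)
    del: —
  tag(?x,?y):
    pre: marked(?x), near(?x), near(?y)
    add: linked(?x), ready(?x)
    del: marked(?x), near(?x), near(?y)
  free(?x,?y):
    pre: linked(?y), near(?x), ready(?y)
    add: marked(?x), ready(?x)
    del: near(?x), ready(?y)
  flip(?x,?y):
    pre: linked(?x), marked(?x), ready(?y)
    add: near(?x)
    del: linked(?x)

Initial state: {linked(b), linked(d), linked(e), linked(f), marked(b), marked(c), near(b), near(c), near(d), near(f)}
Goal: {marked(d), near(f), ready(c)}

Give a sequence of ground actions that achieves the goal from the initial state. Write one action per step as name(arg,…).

swap(c,c); swap(d,c); grab(d)

1. swap(c,c)  →  {linked(b), linked(d), linked(e), linked(f), marked(b), marked(c), near(b), near(c), near(d), near(f), ready(c)}
2. swap(d,c)  →  {linked(b), linked(d), linked(e), linked(f), marked(b), marked(c), near(b), near(c), near(d), near(f), ready(c), ready(d)}
3. grab(d)  →  {linked(b), linked(e), linked(f), marked(b), marked(c), marked(d), near(b), near(c), near(d), near(f), ready(c), ready(d)}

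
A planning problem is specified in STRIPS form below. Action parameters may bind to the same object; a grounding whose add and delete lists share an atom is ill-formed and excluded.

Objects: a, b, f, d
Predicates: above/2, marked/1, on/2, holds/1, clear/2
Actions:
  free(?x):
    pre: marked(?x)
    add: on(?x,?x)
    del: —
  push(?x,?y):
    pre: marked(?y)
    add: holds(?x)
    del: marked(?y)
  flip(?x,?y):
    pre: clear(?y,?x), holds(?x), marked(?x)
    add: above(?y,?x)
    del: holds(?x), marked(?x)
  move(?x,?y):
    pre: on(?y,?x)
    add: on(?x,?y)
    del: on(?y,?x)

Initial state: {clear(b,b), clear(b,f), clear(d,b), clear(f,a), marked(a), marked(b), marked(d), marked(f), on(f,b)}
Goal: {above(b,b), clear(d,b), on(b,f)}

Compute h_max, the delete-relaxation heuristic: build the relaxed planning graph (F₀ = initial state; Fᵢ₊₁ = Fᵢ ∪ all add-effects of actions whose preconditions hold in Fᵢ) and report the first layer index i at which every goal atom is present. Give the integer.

2

F0 = init (9 atoms)
F1 = F0 ∪ {holds(a), holds(b), holds(d), holds(f), on(a,a), on(b,b), on(b,f), on(d,d), on(f,f)}  (18 atoms)
F2 = F1 ∪ {above(b,b), above(b,f), above(d,b), above(f,a)}  (22 atoms)
goal ⊆ F2  ⇒  h_max = 2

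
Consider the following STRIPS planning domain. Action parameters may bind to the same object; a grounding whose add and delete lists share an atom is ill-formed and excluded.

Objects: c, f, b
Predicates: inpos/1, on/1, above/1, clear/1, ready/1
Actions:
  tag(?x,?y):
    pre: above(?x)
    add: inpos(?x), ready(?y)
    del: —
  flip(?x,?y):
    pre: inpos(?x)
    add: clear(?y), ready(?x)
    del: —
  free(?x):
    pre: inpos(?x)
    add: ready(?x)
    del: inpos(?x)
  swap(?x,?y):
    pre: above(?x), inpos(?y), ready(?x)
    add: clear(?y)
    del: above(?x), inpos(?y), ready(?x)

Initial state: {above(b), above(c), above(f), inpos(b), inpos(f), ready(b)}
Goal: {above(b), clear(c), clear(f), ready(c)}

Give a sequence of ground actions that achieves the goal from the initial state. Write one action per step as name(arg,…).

1. tag(c,c)  →  {above(b), above(c), above(f), inpos(b), inpos(c), inpos(f), ready(b), ready(c)}
2. flip(c,c)  →  {above(b), above(c), above(f), clear(c), inpos(b), inpos(c), inpos(f), ready(b), ready(c)}
3. flip(c,f)  →  {above(b), above(c), above(f), clear(c), clear(f), inpos(b), inpos(c), inpos(f), ready(b), ready(c)}

tag(c,c); flip(c,c); flip(c,f)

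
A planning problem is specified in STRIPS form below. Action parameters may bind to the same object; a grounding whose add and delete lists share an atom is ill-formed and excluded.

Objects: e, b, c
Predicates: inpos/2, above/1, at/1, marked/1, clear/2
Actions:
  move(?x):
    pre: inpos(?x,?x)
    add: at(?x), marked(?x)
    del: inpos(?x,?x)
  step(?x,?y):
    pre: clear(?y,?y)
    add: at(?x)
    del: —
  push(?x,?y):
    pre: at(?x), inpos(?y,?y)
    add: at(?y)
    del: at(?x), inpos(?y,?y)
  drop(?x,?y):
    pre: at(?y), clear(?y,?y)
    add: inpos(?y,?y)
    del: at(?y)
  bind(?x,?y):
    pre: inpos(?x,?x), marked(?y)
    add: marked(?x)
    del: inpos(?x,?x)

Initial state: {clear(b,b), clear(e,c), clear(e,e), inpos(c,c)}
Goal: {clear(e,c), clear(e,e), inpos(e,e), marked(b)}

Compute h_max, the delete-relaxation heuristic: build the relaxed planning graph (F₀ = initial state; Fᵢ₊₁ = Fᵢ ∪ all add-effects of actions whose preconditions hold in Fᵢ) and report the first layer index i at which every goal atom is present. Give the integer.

F0 = init (4 atoms)
F1 = F0 ∪ {at(b), at(c), at(e), marked(c)}  (8 atoms)
F2 = F1 ∪ {inpos(b,b), inpos(e,e)}  (10 atoms)
F3 = F2 ∪ {marked(b), marked(e)}  (12 atoms)
goal ⊆ F3  ⇒  h_max = 3

3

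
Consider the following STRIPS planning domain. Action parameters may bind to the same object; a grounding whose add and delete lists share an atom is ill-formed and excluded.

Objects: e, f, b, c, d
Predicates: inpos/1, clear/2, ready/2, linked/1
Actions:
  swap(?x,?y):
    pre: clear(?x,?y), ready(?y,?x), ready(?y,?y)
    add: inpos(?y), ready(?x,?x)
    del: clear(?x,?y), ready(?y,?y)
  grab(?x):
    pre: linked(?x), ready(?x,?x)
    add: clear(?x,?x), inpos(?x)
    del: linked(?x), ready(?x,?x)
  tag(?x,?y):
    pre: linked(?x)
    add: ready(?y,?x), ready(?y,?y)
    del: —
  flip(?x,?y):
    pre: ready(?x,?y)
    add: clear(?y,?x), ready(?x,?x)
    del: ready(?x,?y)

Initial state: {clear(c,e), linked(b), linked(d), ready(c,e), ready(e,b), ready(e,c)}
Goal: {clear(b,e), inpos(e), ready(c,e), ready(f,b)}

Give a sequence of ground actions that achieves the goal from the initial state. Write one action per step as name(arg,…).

tag(b,f); flip(e,b); swap(c,e)

1. tag(b,f)  →  {clear(c,e), linked(b), linked(d), ready(c,e), ready(e,b), ready(e,c), ready(f,b), ready(f,f)}
2. flip(e,b)  →  {clear(b,e), clear(c,e), linked(b), linked(d), ready(c,e), ready(e,c), ready(e,e), ready(f,b), ready(f,f)}
3. swap(c,e)  →  {clear(b,e), inpos(e), linked(b), linked(d), ready(c,c), ready(c,e), ready(e,c), ready(f,b), ready(f,f)}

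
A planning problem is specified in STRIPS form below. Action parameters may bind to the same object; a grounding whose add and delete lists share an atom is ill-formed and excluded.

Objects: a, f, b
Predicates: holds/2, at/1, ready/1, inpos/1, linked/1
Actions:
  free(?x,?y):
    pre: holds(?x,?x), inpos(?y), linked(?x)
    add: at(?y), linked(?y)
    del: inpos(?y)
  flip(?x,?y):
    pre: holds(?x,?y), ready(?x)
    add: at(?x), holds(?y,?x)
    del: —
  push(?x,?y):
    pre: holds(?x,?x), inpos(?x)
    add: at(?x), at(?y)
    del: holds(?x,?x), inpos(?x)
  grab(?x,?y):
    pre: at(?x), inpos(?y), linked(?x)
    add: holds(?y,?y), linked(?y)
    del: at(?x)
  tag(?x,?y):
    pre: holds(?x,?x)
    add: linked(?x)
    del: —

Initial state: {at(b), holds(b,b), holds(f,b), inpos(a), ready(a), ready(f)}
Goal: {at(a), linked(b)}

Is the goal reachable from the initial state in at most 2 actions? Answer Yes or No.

Yes

1. tag(b,a)  →  {at(b), holds(b,b), holds(f,b), inpos(a), linked(b), ready(a), ready(f)}
2. free(b,a)  →  {at(a), at(b), holds(b,b), holds(f,b), linked(a), linked(b), ready(a), ready(f)}
optimal plan length = 2; 2 ≤ 2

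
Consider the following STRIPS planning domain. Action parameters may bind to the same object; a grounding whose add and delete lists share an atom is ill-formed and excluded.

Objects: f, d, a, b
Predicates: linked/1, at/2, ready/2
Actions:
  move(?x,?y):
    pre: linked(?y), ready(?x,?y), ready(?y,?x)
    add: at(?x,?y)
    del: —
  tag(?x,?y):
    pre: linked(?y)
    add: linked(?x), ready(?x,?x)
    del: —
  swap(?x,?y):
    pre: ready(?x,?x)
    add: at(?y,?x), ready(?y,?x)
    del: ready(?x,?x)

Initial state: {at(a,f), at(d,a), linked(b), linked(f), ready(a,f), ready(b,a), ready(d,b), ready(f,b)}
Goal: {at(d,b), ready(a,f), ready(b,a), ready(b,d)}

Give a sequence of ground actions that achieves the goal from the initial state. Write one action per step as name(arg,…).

tag(d,f); swap(d,b); move(d,b)

1. tag(d,f)  →  {at(a,f), at(d,a), linked(b), linked(d), linked(f), ready(a,f), ready(b,a), ready(d,b), ready(d,d), ready(f,b)}
2. swap(d,b)  →  {at(a,f), at(b,d), at(d,a), linked(b), linked(d), linked(f), ready(a,f), ready(b,a), ready(b,d), ready(d,b), ready(f,b)}
3. move(d,b)  →  {at(a,f), at(b,d), at(d,a), at(d,b), linked(b), linked(d), linked(f), ready(a,f), ready(b,a), ready(b,d), ready(d,b), ready(f,b)}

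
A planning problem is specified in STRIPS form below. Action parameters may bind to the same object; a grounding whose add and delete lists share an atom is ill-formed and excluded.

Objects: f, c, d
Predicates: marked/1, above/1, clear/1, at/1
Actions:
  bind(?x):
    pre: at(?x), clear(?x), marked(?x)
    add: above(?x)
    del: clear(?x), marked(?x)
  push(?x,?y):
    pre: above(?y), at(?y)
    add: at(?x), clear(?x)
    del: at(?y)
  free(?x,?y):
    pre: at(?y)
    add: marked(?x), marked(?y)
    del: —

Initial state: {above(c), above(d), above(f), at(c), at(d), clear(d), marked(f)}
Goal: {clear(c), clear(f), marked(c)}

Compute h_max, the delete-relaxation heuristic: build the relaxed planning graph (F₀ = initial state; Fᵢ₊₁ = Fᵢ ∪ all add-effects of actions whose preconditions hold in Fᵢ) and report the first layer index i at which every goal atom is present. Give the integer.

F0 = init (7 atoms)
F1 = F0 ∪ {at(f), clear(c), clear(f), marked(c), marked(d)}  (12 atoms)
goal ⊆ F1  ⇒  h_max = 1

1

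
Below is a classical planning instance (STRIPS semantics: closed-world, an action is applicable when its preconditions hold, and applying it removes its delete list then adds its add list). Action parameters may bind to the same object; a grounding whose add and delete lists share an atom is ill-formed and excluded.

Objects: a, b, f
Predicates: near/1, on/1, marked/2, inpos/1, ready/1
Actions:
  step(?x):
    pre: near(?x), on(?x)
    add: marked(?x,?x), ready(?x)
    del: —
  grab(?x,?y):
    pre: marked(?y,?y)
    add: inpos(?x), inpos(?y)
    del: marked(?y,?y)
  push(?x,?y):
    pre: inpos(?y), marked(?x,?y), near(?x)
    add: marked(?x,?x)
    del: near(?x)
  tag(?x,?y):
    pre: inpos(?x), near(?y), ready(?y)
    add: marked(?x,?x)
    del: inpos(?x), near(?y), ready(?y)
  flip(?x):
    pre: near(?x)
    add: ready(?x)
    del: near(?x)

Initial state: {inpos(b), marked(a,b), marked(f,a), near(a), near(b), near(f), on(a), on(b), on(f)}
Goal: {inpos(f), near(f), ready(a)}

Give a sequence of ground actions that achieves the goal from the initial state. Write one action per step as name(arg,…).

1. step(a)  →  {inpos(b), marked(a,a), marked(a,b), marked(f,a), near(a), near(b), near(f), on(a), on(b), on(f), ready(a)}
2. grab(f,a)  →  {inpos(a), inpos(b), inpos(f), marked(a,b), marked(f,a), near(a), near(b), near(f), on(a), on(b), on(f), ready(a)}

step(a); grab(f,a)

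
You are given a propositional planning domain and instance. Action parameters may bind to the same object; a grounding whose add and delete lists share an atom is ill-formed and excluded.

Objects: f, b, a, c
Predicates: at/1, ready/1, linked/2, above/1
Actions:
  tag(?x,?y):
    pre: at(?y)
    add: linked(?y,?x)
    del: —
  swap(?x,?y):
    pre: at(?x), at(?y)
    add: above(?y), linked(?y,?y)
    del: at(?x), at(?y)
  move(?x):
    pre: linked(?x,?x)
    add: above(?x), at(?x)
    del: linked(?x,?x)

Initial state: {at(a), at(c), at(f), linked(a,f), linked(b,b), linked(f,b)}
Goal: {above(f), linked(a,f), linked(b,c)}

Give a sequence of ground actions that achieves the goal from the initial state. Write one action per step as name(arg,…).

swap(f,f); move(b); tag(c,b)

1. swap(f,f)  →  {above(f), at(a), at(c), linked(a,f), linked(b,b), linked(f,b), linked(f,f)}
2. move(b)  →  {above(b), above(f), at(a), at(b), at(c), linked(a,f), linked(f,b), linked(f,f)}
3. tag(c,b)  →  {above(b), above(f), at(a), at(b), at(c), linked(a,f), linked(b,c), linked(f,b), linked(f,f)}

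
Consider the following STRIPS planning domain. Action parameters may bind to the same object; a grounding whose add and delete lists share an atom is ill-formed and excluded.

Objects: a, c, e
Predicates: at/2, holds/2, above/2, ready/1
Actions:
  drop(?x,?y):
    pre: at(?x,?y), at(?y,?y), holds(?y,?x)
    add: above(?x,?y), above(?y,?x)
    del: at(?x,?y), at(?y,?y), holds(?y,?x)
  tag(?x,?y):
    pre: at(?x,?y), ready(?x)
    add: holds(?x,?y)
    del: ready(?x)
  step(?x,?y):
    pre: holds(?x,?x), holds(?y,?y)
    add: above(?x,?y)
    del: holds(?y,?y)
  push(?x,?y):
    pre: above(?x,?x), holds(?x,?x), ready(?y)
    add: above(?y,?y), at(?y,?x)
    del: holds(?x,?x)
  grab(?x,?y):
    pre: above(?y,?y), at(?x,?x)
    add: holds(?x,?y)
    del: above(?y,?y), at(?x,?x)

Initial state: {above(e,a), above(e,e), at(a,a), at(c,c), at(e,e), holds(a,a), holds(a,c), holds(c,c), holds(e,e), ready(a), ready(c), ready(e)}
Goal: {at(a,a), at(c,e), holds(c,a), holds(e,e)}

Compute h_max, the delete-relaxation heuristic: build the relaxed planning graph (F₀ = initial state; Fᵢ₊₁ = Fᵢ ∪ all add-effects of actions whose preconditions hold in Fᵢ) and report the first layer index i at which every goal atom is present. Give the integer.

F0 = init (12 atoms)
F1 = F0 ∪ {above(a,a), above(a,c), above(a,e), above(c,a), above(c,c), above(c,e), above(e,c), at(a,e), at(c,e), holds(a,e), holds(c,e)}  (23 atoms)
F2 = F1 ∪ {at(a,c), at(c,a), at(e,a), at(e,c), holds(c,a), holds(e,a), holds(e,c)}  (30 atoms)
goal ⊆ F2  ⇒  h_max = 2

2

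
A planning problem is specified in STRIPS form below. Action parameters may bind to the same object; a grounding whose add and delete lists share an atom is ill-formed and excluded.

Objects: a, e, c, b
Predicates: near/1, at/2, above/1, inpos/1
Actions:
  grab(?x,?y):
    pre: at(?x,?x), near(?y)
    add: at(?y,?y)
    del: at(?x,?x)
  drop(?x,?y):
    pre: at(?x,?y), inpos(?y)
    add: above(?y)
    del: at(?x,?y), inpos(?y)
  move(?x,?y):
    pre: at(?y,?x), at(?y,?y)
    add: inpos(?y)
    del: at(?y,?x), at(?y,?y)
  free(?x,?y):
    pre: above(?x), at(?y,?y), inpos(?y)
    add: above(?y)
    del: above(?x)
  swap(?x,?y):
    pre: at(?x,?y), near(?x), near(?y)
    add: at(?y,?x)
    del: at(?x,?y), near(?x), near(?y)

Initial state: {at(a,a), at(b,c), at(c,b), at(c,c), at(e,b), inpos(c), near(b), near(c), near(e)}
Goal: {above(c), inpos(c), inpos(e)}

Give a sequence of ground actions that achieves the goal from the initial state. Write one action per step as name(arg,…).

1. grab(a,e)  →  {at(b,c), at(c,b), at(c,c), at(e,b), at(e,e), inpos(c), near(b), near(c), near(e)}
2. drop(b,c)  →  {above(c), at(c,b), at(c,c), at(e,b), at(e,e), near(b), near(c), near(e)}
3. move(e,e)  →  {above(c), at(c,b), at(c,c), at(e,b), inpos(e), near(b), near(c), near(e)}
4. move(c,c)  →  {above(c), at(c,b), at(e,b), inpos(c), inpos(e), near(b), near(c), near(e)}

grab(a,e); drop(b,c); move(e,e); move(c,c)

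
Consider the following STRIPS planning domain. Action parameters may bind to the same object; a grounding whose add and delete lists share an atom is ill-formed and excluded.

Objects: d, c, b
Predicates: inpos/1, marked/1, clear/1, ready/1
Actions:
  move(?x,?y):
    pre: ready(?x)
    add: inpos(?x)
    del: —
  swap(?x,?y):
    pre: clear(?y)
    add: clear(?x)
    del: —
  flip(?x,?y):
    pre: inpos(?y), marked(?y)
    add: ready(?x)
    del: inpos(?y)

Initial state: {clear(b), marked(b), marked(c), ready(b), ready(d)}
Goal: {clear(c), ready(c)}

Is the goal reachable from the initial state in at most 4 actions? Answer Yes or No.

Yes

1. move(b,d)  →  {clear(b), inpos(b), marked(b), marked(c), ready(b), ready(d)}
2. swap(c,b)  →  {clear(b), clear(c), inpos(b), marked(b), marked(c), ready(b), ready(d)}
3. flip(c,b)  →  {clear(b), clear(c), marked(b), marked(c), ready(b), ready(c), ready(d)}
optimal plan length = 3; 3 ≤ 4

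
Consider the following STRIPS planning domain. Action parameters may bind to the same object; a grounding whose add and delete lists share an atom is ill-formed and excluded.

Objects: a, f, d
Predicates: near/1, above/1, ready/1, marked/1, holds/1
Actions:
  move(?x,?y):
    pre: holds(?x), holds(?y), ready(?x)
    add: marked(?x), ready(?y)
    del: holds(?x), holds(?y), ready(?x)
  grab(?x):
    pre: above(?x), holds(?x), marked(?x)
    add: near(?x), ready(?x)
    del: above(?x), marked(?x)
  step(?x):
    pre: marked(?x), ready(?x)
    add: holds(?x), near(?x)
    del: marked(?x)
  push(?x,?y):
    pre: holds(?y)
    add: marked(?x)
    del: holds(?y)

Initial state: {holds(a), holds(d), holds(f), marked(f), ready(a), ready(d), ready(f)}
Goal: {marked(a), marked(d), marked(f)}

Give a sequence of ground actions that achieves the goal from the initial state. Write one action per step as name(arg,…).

move(a,f); push(d,d)

1. move(a,f)  →  {holds(d), marked(a), marked(f), ready(d), ready(f)}
2. push(d,d)  →  {marked(a), marked(d), marked(f), ready(d), ready(f)}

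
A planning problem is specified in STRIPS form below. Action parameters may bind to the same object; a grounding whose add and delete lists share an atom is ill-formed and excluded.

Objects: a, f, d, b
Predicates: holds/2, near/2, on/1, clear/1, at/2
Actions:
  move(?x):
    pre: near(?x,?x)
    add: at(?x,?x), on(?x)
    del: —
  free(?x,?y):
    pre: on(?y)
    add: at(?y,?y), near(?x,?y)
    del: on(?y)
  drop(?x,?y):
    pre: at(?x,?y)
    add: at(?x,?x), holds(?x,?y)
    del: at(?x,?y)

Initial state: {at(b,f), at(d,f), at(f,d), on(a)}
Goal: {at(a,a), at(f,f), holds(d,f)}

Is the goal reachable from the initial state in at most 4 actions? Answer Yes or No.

1. free(a,a)  →  {at(a,a), at(b,f), at(d,f), at(f,d), near(a,a)}
2. drop(f,d)  →  {at(a,a), at(b,f), at(d,f), at(f,f), holds(f,d), near(a,a)}
3. drop(d,f)  →  {at(a,a), at(b,f), at(d,d), at(f,f), holds(d,f), holds(f,d), near(a,a)}
optimal plan length = 3; 3 ≤ 4

Yes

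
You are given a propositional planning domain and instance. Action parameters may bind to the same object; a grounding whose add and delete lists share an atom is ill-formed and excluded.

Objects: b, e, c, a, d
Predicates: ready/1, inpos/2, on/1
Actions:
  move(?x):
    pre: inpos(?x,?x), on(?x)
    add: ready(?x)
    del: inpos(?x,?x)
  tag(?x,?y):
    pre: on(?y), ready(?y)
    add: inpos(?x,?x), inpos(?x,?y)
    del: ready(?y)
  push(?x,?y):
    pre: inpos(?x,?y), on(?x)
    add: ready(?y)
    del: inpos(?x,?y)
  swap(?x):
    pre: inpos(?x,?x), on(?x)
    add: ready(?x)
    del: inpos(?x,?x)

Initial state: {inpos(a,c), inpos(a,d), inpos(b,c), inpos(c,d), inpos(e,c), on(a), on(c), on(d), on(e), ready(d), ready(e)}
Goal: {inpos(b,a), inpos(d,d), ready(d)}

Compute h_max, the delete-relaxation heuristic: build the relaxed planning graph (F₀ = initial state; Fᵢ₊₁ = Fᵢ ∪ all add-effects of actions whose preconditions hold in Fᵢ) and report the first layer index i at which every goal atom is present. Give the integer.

3

F0 = init (11 atoms)
F1 = F0 ∪ {inpos(a,a), inpos(a,e), inpos(b,b), inpos(b,d), inpos(b,e), inpos(c,c), inpos(c,e), inpos(d,d), inpos(d,e), inpos(e,d), inpos(e,e), ready(c)}  (23 atoms)
F2 = F1 ∪ {inpos(d,c), ready(a)}  (25 atoms)
F3 = F2 ∪ {inpos(b,a), inpos(c,a), inpos(d,a), inpos(e,a)}  (29 atoms)
goal ⊆ F3  ⇒  h_max = 3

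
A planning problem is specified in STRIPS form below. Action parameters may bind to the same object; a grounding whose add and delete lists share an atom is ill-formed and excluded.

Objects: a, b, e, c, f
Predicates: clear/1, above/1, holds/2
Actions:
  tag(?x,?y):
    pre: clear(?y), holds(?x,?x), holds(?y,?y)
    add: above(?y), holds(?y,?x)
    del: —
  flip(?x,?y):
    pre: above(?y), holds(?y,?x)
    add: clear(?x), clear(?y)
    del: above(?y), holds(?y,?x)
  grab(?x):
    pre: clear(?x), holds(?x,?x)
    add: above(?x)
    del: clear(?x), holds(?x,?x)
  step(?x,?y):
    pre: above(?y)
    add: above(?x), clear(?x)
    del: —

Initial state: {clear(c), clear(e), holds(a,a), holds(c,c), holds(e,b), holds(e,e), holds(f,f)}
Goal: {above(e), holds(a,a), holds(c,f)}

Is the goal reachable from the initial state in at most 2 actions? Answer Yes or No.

Yes

1. tag(a,e)  →  {above(e), clear(c), clear(e), holds(a,a), holds(c,c), holds(e,a), holds(e,b), holds(e,e), holds(f,f)}
2. tag(f,c)  →  {above(c), above(e), clear(c), clear(e), holds(a,a), holds(c,c), holds(c,f), holds(e,a), holds(e,b), holds(e,e), holds(f,f)}
optimal plan length = 2; 2 ≤ 2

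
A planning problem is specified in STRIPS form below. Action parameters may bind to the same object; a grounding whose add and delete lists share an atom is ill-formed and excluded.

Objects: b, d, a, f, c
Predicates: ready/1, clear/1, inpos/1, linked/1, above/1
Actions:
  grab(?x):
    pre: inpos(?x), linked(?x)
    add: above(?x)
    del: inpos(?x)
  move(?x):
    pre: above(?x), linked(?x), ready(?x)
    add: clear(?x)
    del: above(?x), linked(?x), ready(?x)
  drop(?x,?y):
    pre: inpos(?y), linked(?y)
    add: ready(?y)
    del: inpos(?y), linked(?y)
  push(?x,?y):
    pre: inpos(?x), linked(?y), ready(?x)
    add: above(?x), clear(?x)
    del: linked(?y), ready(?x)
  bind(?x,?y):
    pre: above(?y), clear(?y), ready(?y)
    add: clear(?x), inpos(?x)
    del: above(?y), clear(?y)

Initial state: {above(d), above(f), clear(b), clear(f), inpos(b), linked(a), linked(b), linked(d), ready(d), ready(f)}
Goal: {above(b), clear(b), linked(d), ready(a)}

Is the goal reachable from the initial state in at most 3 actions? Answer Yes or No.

Yes

1. grab(b)  →  {above(b), above(d), above(f), clear(b), clear(f), linked(a), linked(b), linked(d), ready(d), ready(f)}
2. bind(a,f)  →  {above(b), above(d), clear(a), clear(b), inpos(a), linked(a), linked(b), linked(d), ready(d), ready(f)}
3. drop(b,a)  →  {above(b), above(d), clear(a), clear(b), linked(b), linked(d), ready(a), ready(d), ready(f)}
optimal plan length = 3; 3 ≤ 3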